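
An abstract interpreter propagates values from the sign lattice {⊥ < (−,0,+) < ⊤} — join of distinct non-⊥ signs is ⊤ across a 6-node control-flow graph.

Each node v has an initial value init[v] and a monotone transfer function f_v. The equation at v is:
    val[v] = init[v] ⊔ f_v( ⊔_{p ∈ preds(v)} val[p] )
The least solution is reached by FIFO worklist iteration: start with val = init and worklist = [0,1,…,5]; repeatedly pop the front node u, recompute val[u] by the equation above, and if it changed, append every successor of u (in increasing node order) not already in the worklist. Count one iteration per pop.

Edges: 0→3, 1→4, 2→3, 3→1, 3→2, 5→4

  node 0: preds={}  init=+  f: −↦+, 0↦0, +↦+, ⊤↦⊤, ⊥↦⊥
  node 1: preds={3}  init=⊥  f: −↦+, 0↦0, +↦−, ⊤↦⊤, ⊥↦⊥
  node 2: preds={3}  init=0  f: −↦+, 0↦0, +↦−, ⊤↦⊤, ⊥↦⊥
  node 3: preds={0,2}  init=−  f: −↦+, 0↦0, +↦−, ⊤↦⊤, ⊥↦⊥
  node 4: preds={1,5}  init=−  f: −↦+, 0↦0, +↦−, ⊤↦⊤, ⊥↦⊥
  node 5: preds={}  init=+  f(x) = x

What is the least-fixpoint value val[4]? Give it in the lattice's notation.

Iteration log — 9 steps:
  step 1. node 0  ⊔preds=⊥  new=+  stable
  step 2. node 1  ⊔preds=−  new=+  old=⊥  +wl: 
  step 3. node 2  ⊔preds=−  new=⊤  old=0  +wl: 
  step 4. node 3  ⊔preds=⊤  new=⊤  old=−  +wl: 1,2
  step 5. node 4  ⊔preds=+  new=−  stable
  step 6. node 5  ⊔preds=⊥  new=+  stable
  step 7. node 1  ⊔preds=⊤  new=⊤  old=+  +wl: 4
  step 8. node 2  ⊔preds=⊤  new=⊤  stable
  step 9. node 4  ⊔preds=⊤  new=⊤  old=−  +wl: 

Least fixpoint reached:
  node 0: +
  node 1: ⊤
  node 2: ⊤
  node 3: ⊤
  node 4: ⊤
  node 5: +

⊤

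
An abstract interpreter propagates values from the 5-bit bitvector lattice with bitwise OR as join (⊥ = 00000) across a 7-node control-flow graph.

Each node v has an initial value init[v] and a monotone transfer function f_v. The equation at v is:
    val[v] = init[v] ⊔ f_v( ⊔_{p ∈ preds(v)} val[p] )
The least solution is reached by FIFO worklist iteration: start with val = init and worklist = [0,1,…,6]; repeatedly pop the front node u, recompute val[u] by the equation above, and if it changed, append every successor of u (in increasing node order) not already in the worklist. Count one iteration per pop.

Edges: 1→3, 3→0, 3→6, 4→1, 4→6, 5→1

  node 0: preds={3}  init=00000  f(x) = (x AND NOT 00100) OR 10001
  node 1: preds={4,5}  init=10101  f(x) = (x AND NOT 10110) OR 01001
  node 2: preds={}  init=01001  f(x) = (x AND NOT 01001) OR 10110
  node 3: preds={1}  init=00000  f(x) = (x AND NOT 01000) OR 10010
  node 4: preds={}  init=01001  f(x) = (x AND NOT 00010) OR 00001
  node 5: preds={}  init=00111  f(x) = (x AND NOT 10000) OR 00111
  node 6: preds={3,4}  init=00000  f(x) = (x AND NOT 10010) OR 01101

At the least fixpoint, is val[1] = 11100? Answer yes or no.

Trace (8 dequeues):
  [1] u=0 | in 00000 | out 10001 | prev 00000 | push {}
  [2] u=1 | in 01111 | out 11101 | prev 10101 | push {}
  [3] u=2 | in 00000 | out 11111 | prev 01001 | push {}
  [4] u=3 | in 11101 | out 10111 | prev 00000 | push {0}
  [5] u=4 | in 00000 | out 01001 | ==
  [6] u=5 | in 00000 | out 00111 | ==
  [7] u=6 | in 11111 | out 01101 | prev 00000 | push {}
  [8] u=0 | in 10111 | out 10011 | prev 10001 | push {}

Converged values:
  [0] 10011
  [1] 11101
  [2] 11111
  [3] 10111
  [4] 01001
  [5] 00111
  [6] 01101

no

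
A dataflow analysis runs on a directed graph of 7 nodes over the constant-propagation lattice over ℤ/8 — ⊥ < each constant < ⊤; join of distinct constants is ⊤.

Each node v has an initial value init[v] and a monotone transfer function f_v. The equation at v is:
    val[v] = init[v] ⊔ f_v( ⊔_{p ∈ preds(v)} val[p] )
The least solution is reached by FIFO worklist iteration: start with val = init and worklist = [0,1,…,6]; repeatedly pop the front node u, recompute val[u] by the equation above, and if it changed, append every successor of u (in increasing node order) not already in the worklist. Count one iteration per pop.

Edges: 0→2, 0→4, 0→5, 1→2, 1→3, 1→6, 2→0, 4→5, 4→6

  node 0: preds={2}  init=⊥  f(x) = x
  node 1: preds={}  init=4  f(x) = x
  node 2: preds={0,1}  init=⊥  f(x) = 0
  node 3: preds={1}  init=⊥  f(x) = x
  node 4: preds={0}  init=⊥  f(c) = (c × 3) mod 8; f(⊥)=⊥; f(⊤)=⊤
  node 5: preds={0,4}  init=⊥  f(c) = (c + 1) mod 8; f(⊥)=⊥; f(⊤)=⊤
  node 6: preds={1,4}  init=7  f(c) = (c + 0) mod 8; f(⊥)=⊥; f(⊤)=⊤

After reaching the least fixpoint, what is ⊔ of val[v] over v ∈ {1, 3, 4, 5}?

Iteration log — 12 steps:
  step 1. node 0  ⊔preds=⊥  new=⊥  stable
  step 2. node 1  ⊔preds=⊥  new=4  stable
  step 3. node 2  ⊔preds=4  new=0  old=⊥  +wl: 0
  step 4. node 3  ⊔preds=4  new=4  old=⊥  +wl: 
  step 5. node 4  ⊔preds=⊥  new=⊥  stable
  step 6. node 5  ⊔preds=⊥  new=⊥  stable
  step 7. node 6  ⊔preds=4  new=⊤  old=7  +wl: 
  step 8. node 0  ⊔preds=0  new=0  old=⊥  +wl: 2,4,5
  step 9. node 2  ⊔preds=⊤  new=0  stable
  step 10. node 4  ⊔preds=0  new=0  old=⊥  +wl: 6
  step 11. node 5  ⊔preds=0  new=1  old=⊥  +wl: 
  step 12. node 6  ⊔preds=⊤  new=⊤  stable

Least fixpoint reached:
  node 0: 0
  node 1: 4
  node 2: 0
  node 3: 4
  node 4: 0
  node 5: 1
  node 6: ⊤

⊤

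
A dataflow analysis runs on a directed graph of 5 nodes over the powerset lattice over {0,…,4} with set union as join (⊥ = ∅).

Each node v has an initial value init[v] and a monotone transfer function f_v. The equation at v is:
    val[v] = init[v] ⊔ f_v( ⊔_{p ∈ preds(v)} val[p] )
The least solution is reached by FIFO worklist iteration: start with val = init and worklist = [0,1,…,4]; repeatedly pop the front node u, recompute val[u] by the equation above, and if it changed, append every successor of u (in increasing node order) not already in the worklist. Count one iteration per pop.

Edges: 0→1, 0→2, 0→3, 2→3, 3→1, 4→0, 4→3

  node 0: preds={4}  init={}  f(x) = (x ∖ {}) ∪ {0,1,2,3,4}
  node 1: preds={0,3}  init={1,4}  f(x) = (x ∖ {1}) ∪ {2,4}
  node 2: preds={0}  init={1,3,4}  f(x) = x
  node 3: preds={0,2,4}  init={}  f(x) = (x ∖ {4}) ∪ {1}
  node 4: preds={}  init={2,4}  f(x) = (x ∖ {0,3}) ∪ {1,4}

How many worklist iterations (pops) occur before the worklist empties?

Iteration log — 8 steps:
  step 1. node 0  ⊔preds={2,4}  new={0,1,2,3,4}  old={}  +wl: 
  step 2. node 1  ⊔preds={0,1,2,3,4}  new={0,1,2,3,4}  old={1,4}  +wl: 
  step 3. node 2  ⊔preds={0,1,2,3,4}  new={0,1,2,3,4}  old={1,3,4}  +wl: 
  step 4. node 3  ⊔preds={0,1,2,3,4}  new={0,1,2,3}  old={}  +wl: 1
  step 5. node 4  ⊔preds={}  new={1,2,4}  old={2,4}  +wl: 0,3
  step 6. node 1  ⊔preds={0,1,2,3,4}  new={0,1,2,3,4}  stable
  step 7. node 0  ⊔preds={1,2,4}  new={0,1,2,3,4}  stable
  step 8. node 3  ⊔preds={0,1,2,3,4}  new={0,1,2,3}  stable

Least fixpoint reached:
  node 0: {0,1,2,3,4}
  node 1: {0,1,2,3,4}
  node 2: {0,1,2,3,4}
  node 3: {0,1,2,3}
  node 4: {1,2,4}

8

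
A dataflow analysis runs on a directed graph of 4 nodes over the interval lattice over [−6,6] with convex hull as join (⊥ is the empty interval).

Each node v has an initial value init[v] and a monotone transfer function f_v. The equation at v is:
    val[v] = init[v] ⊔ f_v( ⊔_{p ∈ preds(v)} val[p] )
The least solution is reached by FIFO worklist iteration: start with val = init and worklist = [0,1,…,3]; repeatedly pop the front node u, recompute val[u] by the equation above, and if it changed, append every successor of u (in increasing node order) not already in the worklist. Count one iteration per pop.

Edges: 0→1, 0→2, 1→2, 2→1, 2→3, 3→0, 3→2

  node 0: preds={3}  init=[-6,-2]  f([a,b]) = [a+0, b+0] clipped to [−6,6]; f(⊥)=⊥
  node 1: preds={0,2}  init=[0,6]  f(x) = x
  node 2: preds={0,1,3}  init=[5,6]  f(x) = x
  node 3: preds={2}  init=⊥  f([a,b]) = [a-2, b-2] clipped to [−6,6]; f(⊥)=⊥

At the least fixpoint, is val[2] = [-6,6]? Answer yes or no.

yes

Trace (8 dequeues):
  [1] u=0 | in ⊥ | out [-6,-2] | ==
  [2] u=1 | in [-6,6] | out [-6,6] | prev [0,6] | push {}
  [3] u=2 | in [-6,6] | out [-6,6] | prev [5,6] | push {1}
  [4] u=3 | in [-6,6] | out [-6,4] | prev ⊥ | push {0,2}
  [5] u=1 | in [-6,6] | out [-6,6] | ==
  [6] u=0 | in [-6,4] | out [-6,4] | prev [-6,-2] | push {1}
  [7] u=2 | in [-6,6] | out [-6,6] | ==
  [8] u=1 | in [-6,6] | out [-6,6] | ==

Converged values:
  [0] [-6,4]
  [1] [-6,6]
  [2] [-6,6]
  [3] [-6,4]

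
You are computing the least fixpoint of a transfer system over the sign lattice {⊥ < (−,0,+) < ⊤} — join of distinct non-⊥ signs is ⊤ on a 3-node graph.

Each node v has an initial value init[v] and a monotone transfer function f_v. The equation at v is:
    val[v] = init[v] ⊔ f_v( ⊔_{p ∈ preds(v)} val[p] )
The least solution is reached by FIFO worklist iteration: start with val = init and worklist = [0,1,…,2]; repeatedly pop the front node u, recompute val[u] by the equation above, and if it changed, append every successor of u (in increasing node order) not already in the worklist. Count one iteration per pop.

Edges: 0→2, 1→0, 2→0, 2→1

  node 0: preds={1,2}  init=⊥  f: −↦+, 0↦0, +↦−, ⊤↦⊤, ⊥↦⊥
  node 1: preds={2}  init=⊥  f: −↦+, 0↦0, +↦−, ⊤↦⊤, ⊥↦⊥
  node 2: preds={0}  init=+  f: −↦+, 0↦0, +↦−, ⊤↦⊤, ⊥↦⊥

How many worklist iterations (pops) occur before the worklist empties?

8

Iteration log — 8 steps:
  step 1. node 0  ⊔preds=+  new=−  old=⊥  +wl: 
  step 2. node 1  ⊔preds=+  new=−  old=⊥  +wl: 0
  step 3. node 2  ⊔preds=−  new=+  stable
  step 4. node 0  ⊔preds=⊤  new=⊤  old=−  +wl: 2
  step 5. node 2  ⊔preds=⊤  new=⊤  old=+  +wl: 0,1
  step 6. node 0  ⊔preds=⊤  new=⊤  stable
  step 7. node 1  ⊔preds=⊤  new=⊤  old=−  +wl: 0
  step 8. node 0  ⊔preds=⊤  new=⊤  stable

Least fixpoint reached:
  node 0: ⊤
  node 1: ⊤
  node 2: ⊤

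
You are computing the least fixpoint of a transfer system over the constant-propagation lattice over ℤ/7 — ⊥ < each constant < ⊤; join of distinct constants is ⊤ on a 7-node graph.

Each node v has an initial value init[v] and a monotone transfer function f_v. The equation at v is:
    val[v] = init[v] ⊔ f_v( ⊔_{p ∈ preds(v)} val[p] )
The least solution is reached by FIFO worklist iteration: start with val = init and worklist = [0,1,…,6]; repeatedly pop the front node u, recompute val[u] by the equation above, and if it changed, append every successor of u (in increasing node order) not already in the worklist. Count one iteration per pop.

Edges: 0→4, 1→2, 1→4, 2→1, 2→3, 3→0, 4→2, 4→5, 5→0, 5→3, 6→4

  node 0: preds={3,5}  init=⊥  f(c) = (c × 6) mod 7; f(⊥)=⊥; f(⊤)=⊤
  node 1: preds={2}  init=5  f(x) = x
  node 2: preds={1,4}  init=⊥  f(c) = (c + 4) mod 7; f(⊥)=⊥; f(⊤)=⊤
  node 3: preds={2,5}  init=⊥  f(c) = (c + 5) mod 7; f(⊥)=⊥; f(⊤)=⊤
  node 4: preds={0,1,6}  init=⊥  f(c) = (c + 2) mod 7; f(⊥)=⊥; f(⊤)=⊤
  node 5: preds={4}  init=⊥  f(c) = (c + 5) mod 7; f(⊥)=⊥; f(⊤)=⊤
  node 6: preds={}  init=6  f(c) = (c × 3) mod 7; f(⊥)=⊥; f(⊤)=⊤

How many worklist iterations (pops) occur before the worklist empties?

Trace (14 dequeues):
  [1] u=0 | in ⊥ | out ⊥ | ==
  [2] u=1 | in ⊥ | out 5 | ==
  [3] u=2 | in 5 | out 2 | prev ⊥ | push {1}
  [4] u=3 | in 2 | out 0 | prev ⊥ | push {0}
  [5] u=4 | in ⊤ | out ⊤ | prev ⊥ | push {2}
  [6] u=5 | in ⊤ | out ⊤ | prev ⊥ | push {3}
  [7] u=6 | in ⊥ | out 6 | ==
  [8] u=1 | in 2 | out ⊤ | prev 5 | push {4}
  [9] u=0 | in ⊤ | out ⊤ | prev ⊥ | push {}
  [10] u=2 | in ⊤ | out ⊤ | prev 2 | push {1}
  [11] u=3 | in ⊤ | out ⊤ | prev 0 | push {0}
  [12] u=4 | in ⊤ | out ⊤ | ==
  [13] u=1 | in ⊤ | out ⊤ | ==
  [14] u=0 | in ⊤ | out ⊤ | ==

Converged values:
  [0] ⊤
  [1] ⊤
  [2] ⊤
  [3] ⊤
  [4] ⊤
  [5] ⊤
  [6] 6

14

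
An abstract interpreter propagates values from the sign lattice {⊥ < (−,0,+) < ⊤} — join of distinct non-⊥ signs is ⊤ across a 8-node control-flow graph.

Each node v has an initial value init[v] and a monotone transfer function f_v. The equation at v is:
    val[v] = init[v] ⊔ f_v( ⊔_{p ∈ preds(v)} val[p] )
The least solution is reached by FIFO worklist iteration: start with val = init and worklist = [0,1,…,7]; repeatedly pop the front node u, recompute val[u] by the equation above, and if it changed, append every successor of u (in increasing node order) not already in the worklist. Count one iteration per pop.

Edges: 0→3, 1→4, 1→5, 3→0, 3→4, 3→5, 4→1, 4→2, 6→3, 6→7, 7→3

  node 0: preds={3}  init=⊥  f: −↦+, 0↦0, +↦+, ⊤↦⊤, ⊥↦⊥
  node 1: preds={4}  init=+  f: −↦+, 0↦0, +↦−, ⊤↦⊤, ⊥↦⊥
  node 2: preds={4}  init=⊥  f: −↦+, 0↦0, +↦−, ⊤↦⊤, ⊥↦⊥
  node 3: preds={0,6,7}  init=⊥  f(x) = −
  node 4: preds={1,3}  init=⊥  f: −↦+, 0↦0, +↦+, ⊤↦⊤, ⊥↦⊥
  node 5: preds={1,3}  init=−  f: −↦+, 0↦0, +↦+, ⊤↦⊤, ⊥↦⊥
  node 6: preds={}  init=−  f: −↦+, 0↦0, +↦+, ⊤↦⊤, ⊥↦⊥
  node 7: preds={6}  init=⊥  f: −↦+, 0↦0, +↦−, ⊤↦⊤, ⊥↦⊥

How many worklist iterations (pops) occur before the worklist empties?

14

Iteration log — 14 steps:
  step 1. node 0  ⊔preds=⊥  new=⊥  stable
  step 2. node 1  ⊔preds=⊥  new=+  stable
  step 3. node 2  ⊔preds=⊥  new=⊥  stable
  step 4. node 3  ⊔preds=−  new=−  old=⊥  +wl: 0
  step 5. node 4  ⊔preds=⊤  new=⊤  old=⊥  +wl: 1,2
  step 6. node 5  ⊔preds=⊤  new=⊤  old=−  +wl: 
  step 7. node 6  ⊔preds=⊥  new=−  stable
  step 8. node 7  ⊔preds=−  new=+  old=⊥  +wl: 3
  step 9. node 0  ⊔preds=−  new=+  old=⊥  +wl: 
  step 10. node 1  ⊔preds=⊤  new=⊤  old=+  +wl: 4,5
  step 11. node 2  ⊔preds=⊤  new=⊤  old=⊥  +wl: 
  step 12. node 3  ⊔preds=⊤  new=−  stable
  step 13. node 4  ⊔preds=⊤  new=⊤  stable
  step 14. node 5  ⊔preds=⊤  new=⊤  stable

Least fixpoint reached:
  node 0: +
  node 1: ⊤
  node 2: ⊤
  node 3: −
  node 4: ⊤
  node 5: ⊤
  node 6: −
  node 7: +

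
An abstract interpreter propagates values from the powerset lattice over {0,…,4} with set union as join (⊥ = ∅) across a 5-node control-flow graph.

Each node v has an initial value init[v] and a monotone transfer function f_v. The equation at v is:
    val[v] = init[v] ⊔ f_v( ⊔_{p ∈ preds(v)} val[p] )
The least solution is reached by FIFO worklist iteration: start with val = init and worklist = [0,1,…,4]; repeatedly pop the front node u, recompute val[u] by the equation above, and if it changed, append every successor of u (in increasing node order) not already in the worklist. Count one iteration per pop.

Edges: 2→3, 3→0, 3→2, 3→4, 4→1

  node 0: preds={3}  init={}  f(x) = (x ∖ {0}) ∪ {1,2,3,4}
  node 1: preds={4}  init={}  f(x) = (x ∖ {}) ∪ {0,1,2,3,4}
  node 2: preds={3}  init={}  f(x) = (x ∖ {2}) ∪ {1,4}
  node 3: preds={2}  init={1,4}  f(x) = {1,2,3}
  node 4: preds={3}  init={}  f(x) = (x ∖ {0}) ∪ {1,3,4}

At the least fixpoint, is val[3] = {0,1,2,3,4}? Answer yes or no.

no

Iteration log — 9 steps:
  step 1. node 0  ⊔preds={1,4}  new={1,2,3,4}  old={}  +wl: 
  step 2. node 1  ⊔preds={}  new={0,1,2,3,4}  old={}  +wl: 
  step 3. node 2  ⊔preds={1,4}  new={1,4}  old={}  +wl: 
  step 4. node 3  ⊔preds={1,4}  new={1,2,3,4}  old={1,4}  +wl: 0,2
  step 5. node 4  ⊔preds={1,2,3,4}  new={1,2,3,4}  old={}  +wl: 1
  step 6. node 0  ⊔preds={1,2,3,4}  new={1,2,3,4}  stable
  step 7. node 2  ⊔preds={1,2,3,4}  new={1,3,4}  old={1,4}  +wl: 3
  step 8. node 1  ⊔preds={1,2,3,4}  new={0,1,2,3,4}  stable
  step 9. node 3  ⊔preds={1,3,4}  new={1,2,3,4}  stable

Least fixpoint reached:
  node 0: {1,2,3,4}
  node 1: {0,1,2,3,4}
  node 2: {1,3,4}
  node 3: {1,2,3,4}
  node 4: {1,2,3,4}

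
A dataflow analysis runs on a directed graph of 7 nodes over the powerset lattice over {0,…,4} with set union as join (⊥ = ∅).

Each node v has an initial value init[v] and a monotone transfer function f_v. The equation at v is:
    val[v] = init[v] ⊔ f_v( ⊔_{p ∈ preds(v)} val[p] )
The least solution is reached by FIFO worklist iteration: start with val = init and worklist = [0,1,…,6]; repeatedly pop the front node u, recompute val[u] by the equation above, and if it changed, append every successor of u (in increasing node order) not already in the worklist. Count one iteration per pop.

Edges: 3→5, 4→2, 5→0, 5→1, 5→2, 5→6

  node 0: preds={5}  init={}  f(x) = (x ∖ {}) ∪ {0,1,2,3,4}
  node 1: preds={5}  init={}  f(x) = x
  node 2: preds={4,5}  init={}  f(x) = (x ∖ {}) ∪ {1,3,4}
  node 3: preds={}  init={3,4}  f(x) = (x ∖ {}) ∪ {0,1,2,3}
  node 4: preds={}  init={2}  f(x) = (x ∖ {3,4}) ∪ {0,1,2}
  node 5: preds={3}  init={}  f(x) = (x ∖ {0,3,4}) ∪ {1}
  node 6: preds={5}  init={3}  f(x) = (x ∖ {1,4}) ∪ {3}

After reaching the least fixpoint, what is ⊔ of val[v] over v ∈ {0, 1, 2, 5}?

Iteration log — 10 steps:
  step 1. node 0  ⊔preds={}  new={0,1,2,3,4}  old={}  +wl: 
  step 2. node 1  ⊔preds={}  new={}  stable
  step 3. node 2  ⊔preds={2}  new={1,2,3,4}  old={}  +wl: 
  step 4. node 3  ⊔preds={}  new={0,1,2,3,4}  old={3,4}  +wl: 
  step 5. node 4  ⊔preds={}  new={0,1,2}  old={2}  +wl: 2
  step 6. node 5  ⊔preds={0,1,2,3,4}  new={1,2}  old={}  +wl: 0,1
  step 7. node 6  ⊔preds={1,2}  new={2,3}  old={3}  +wl: 
  step 8. node 2  ⊔preds={0,1,2}  new={0,1,2,3,4}  old={1,2,3,4}  +wl: 
  step 9. node 0  ⊔preds={1,2}  new={0,1,2,3,4}  stable
  step 10. node 1  ⊔preds={1,2}  new={1,2}  old={}  +wl: 

Least fixpoint reached:
  node 0: {0,1,2,3,4}
  node 1: {1,2}
  node 2: {0,1,2,3,4}
  node 3: {0,1,2,3,4}
  node 4: {0,1,2}
  node 5: {1,2}
  node 6: {2,3}

{0,1,2,3,4}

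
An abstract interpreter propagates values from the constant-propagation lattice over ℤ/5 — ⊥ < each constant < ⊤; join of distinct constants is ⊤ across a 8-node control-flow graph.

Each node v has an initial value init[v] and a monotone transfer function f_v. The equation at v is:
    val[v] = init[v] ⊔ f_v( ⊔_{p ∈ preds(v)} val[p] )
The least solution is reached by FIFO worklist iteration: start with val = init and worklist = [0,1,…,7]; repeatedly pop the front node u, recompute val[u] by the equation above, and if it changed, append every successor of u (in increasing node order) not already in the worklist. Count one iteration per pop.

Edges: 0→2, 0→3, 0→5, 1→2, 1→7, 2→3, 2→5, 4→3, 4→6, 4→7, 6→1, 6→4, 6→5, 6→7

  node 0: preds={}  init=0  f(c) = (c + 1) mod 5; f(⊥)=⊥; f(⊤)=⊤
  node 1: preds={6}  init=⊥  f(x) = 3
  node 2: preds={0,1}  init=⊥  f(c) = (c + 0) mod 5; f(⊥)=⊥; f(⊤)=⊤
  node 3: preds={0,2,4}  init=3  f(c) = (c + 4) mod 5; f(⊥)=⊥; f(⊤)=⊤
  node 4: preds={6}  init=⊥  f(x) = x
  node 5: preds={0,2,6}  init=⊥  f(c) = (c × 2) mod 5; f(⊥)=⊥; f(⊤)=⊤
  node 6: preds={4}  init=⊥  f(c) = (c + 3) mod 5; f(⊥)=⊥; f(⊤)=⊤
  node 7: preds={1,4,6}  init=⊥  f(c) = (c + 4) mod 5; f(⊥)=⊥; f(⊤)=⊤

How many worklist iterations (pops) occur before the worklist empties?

Iteration log — 8 steps:
  step 1. node 0  ⊔preds=⊥  new=0  stable
  step 2. node 1  ⊔preds=⊥  new=3  old=⊥  +wl: 
  step 3. node 2  ⊔preds=⊤  new=⊤  old=⊥  +wl: 
  step 4. node 3  ⊔preds=⊤  new=⊤  old=3  +wl: 
  step 5. node 4  ⊔preds=⊥  new=⊥  stable
  step 6. node 5  ⊔preds=⊤  new=⊤  old=⊥  +wl: 
  step 7. node 6  ⊔preds=⊥  new=⊥  stable
  step 8. node 7  ⊔preds=3  new=2  old=⊥  +wl: 

Least fixpoint reached:
  node 0: 0
  node 1: 3
  node 2: ⊤
  node 3: ⊤
  node 4: ⊥
  node 5: ⊤
  node 6: ⊥
  node 7: 2

8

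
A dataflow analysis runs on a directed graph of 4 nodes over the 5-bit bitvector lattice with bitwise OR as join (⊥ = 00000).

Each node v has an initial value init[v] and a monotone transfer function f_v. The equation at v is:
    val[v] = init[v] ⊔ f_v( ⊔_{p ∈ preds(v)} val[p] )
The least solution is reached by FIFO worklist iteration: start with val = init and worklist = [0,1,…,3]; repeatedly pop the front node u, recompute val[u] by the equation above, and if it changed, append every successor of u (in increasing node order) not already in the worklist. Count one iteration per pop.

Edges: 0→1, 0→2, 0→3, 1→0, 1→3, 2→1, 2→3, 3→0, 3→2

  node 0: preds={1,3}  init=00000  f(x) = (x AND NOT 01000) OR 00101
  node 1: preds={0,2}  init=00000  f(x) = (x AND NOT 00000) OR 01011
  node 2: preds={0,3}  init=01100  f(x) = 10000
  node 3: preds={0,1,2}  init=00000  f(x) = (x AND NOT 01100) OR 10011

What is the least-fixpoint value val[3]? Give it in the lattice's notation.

10011

Worklist (9 pops):
  #1 pop 0: in=00000 → 00101 (was 00000); enqueue []
  #2 pop 1: in=01101 → 01111 (was 00000); enqueue [0]
  #3 pop 2: in=00101 → 11100 (was 01100); enqueue [1]
  #4 pop 3: in=11111 → 10011 (was 00000); enqueue [2]
  #5 pop 0: in=11111 → 10111 (was 00101); enqueue [3]
  #6 pop 1: in=11111 → 11111 (was 01111); enqueue [0]
  #7 pop 2: in=10111 → 11100 (no change)
  #8 pop 3: in=11111 → 10011 (no change)
  #9 pop 0: in=11111 → 10111 (no change)

Fixpoint:
  val[0] = 10111
  val[1] = 11111
  val[2] = 11100
  val[3] = 10011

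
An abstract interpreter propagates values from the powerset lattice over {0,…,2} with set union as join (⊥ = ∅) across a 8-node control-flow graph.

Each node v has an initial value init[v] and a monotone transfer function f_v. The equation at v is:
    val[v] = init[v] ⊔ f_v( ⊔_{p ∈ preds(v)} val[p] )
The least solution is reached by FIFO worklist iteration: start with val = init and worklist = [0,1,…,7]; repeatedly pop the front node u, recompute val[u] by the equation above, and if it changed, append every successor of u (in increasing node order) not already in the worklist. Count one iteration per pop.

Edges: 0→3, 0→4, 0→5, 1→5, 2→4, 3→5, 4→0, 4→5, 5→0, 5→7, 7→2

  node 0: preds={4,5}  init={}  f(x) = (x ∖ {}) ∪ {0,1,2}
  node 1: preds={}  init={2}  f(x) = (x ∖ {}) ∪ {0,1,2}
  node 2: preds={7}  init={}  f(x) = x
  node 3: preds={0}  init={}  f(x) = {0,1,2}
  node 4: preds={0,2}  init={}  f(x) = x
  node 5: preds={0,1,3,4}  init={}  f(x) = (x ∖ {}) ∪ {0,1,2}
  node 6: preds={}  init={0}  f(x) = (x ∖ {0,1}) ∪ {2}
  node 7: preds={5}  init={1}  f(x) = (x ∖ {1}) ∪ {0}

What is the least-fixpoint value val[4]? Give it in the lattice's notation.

{0,1,2}

Trace (11 dequeues):
  [1] u=0 | in {} | out {0,1,2} | prev {} | push {}
  [2] u=1 | in {} | out {0,1,2} | prev {2} | push {}
  [3] u=2 | in {1} | out {1} | prev {} | push {}
  [4] u=3 | in {0,1,2} | out {0,1,2} | prev {} | push {}
  [5] u=4 | in {0,1,2} | out {0,1,2} | prev {} | push {0}
  [6] u=5 | in {0,1,2} | out {0,1,2} | prev {} | push {}
  [7] u=6 | in {} | out {0,2} | prev {0} | push {}
  [8] u=7 | in {0,1,2} | out {0,1,2} | prev {1} | push {2}
  [9] u=0 | in {0,1,2} | out {0,1,2} | ==
  [10] u=2 | in {0,1,2} | out {0,1,2} | prev {1} | push {4}
  [11] u=4 | in {0,1,2} | out {0,1,2} | ==

Converged values:
  [0] {0,1,2}
  [1] {0,1,2}
  [2] {0,1,2}
  [3] {0,1,2}
  [4] {0,1,2}
  [5] {0,1,2}
  [6] {0,2}
  [7] {0,1,2}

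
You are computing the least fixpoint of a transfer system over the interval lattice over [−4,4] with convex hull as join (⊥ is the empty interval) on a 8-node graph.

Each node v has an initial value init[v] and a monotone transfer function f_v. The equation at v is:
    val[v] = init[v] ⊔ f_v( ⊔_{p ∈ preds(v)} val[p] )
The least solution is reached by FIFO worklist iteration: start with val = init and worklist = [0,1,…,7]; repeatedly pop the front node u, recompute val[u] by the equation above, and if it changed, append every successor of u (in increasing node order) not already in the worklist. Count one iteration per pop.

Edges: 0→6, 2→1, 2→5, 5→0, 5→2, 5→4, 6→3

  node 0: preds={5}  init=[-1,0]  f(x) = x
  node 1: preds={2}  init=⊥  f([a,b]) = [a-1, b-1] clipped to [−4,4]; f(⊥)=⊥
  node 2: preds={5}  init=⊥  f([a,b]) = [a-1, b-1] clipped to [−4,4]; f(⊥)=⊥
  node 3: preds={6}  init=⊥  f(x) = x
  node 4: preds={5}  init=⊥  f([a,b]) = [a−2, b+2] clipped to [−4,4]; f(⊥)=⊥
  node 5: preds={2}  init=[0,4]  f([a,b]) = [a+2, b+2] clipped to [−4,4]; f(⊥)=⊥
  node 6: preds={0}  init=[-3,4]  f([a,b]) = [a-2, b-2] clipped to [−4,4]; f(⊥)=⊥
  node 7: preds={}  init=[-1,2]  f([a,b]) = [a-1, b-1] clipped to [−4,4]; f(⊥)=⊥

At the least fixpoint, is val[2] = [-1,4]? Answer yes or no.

no

Worklist (9 pops):
  #1 pop 0: in=[0,4] → [-1,4] (was [-1,0]); enqueue []
  #2 pop 1: in=⊥ → ⊥ (no change)
  #3 pop 2: in=[0,4] → [-1,3] (was ⊥); enqueue [1]
  #4 pop 3: in=[-3,4] → [-3,4] (was ⊥); enqueue []
  #5 pop 4: in=[0,4] → [-2,4] (was ⊥); enqueue []
  #6 pop 5: in=[-1,3] → [0,4] (no change)
  #7 pop 6: in=[-1,4] → [-3,4] (no change)
  #8 pop 7: in=⊥ → [-1,2] (no change)
  #9 pop 1: in=[-1,3] → [-2,2] (was ⊥); enqueue []

Fixpoint:
  val[0] = [-1,4]
  val[1] = [-2,2]
  val[2] = [-1,3]
  val[3] = [-3,4]
  val[4] = [-2,4]
  val[5] = [0,4]
  val[6] = [-3,4]
  val[7] = [-1,2]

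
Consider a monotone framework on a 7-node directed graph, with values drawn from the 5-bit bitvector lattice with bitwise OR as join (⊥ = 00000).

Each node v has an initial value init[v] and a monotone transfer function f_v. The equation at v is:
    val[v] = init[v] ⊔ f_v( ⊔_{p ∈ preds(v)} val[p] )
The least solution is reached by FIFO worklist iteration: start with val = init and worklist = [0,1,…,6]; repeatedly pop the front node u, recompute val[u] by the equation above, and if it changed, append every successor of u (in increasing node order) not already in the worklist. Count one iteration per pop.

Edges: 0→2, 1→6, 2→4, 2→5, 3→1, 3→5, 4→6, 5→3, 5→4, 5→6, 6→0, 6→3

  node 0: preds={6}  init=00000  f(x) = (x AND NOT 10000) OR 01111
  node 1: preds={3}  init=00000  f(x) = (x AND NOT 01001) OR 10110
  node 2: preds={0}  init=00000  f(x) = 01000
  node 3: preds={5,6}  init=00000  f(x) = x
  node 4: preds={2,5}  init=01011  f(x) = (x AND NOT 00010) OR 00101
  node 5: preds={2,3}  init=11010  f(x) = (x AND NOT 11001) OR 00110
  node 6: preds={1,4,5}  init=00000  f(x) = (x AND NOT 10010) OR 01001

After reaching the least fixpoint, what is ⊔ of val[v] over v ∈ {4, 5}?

11111

Trace (13 dequeues):
  [1] u=0 | in 00000 | out 01111 | prev 00000 | push {}
  [2] u=1 | in 00000 | out 10110 | prev 00000 | push {}
  [3] u=2 | in 01111 | out 01000 | prev 00000 | push {}
  [4] u=3 | in 11010 | out 11010 | prev 00000 | push {1}
  [5] u=4 | in 11010 | out 11111 | prev 01011 | push {}
  [6] u=5 | in 11010 | out 11110 | prev 11010 | push {3,4}
  [7] u=6 | in 11111 | out 01101 | prev 00000 | push {0}
  [8] u=1 | in 11010 | out 10110 | ==
  [9] u=3 | in 11111 | out 11111 | prev 11010 | push {1,5}
  [10] u=4 | in 11110 | out 11111 | ==
  [11] u=0 | in 01101 | out 01111 | ==
  [12] u=1 | in 11111 | out 10110 | ==
  [13] u=5 | in 11111 | out 11110 | ==

Converged values:
  [0] 01111
  [1] 10110
  [2] 01000
  [3] 11111
  [4] 11111
  [5] 11110
  [6] 01101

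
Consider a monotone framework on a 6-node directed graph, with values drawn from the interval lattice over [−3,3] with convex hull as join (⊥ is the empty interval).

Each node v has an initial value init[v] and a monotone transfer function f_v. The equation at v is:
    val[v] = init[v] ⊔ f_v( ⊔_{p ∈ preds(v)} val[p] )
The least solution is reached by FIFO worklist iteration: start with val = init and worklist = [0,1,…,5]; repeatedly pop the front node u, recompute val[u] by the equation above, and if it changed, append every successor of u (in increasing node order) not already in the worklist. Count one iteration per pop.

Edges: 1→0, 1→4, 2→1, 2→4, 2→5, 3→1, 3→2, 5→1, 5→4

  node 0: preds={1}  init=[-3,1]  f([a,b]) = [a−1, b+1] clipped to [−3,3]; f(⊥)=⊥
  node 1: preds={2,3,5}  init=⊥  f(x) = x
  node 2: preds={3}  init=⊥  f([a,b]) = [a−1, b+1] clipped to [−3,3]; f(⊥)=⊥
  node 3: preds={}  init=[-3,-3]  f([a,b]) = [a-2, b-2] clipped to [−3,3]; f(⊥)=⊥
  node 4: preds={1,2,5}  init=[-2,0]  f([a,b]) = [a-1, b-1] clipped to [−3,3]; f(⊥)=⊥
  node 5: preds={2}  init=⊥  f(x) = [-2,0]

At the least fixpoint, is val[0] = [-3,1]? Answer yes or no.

Worklist (10 pops):
  #1 pop 0: in=⊥ → [-3,1] (no change)
  #2 pop 1: in=[-3,-3] → [-3,-3] (was ⊥); enqueue [0]
  #3 pop 2: in=[-3,-3] → [-3,-2] (was ⊥); enqueue [1]
  #4 pop 3: in=⊥ → [-3,-3] (no change)
  #5 pop 4: in=[-3,-2] → [-3,0] (was [-2,0]); enqueue []
  #6 pop 5: in=[-3,-2] → [-2,0] (was ⊥); enqueue [4]
  #7 pop 0: in=[-3,-3] → [-3,1] (no change)
  #8 pop 1: in=[-3,0] → [-3,0] (was [-3,-3]); enqueue [0]
  #9 pop 4: in=[-3,0] → [-3,0] (no change)
  #10 pop 0: in=[-3,0] → [-3,1] (no change)

Fixpoint:
  val[0] = [-3,1]
  val[1] = [-3,0]
  val[2] = [-3,-2]
  val[3] = [-3,-3]
  val[4] = [-3,0]
  val[5] = [-2,0]

yes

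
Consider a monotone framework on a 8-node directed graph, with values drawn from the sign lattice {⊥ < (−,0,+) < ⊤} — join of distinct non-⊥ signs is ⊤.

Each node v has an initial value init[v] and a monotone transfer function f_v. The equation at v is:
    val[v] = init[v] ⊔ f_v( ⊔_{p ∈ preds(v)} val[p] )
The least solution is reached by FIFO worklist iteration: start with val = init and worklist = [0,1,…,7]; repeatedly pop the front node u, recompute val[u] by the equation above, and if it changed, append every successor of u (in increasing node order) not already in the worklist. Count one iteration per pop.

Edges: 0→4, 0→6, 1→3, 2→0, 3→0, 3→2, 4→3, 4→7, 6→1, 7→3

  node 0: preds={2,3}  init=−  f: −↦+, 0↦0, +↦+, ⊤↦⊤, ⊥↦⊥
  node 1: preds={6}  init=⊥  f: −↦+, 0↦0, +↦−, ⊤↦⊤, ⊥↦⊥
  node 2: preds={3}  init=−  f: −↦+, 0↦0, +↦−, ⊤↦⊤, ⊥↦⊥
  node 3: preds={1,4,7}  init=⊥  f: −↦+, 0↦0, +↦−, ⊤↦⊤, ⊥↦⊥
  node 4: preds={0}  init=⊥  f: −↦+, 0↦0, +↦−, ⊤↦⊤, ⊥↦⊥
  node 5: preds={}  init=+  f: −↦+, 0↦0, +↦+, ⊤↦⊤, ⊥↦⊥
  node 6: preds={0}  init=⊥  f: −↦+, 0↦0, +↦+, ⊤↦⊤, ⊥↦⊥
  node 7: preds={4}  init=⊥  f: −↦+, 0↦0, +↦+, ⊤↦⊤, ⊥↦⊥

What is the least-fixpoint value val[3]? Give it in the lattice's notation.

Trace (14 dequeues):
  [1] u=0 | in − | out ⊤ | prev − | push {}
  [2] u=1 | in ⊥ | out ⊥ | ==
  [3] u=2 | in ⊥ | out − | ==
  [4] u=3 | in ⊥ | out ⊥ | ==
  [5] u=4 | in ⊤ | out ⊤ | prev ⊥ | push {3}
  [6] u=5 | in ⊥ | out + | ==
  [7] u=6 | in ⊤ | out ⊤ | prev ⊥ | push {1}
  [8] u=7 | in ⊤ | out ⊤ | prev ⊥ | push {}
  [9] u=3 | in ⊤ | out ⊤ | prev ⊥ | push {0,2}
  [10] u=1 | in ⊤ | out ⊤ | prev ⊥ | push {3}
  [11] u=0 | in ⊤ | out ⊤ | ==
  [12] u=2 | in ⊤ | out ⊤ | prev − | push {0}
  [13] u=3 | in ⊤ | out ⊤ | ==
  [14] u=0 | in ⊤ | out ⊤ | ==

Converged values:
  [0] ⊤
  [1] ⊤
  [2] ⊤
  [3] ⊤
  [4] ⊤
  [5] +
  [6] ⊤
  [7] ⊤

⊤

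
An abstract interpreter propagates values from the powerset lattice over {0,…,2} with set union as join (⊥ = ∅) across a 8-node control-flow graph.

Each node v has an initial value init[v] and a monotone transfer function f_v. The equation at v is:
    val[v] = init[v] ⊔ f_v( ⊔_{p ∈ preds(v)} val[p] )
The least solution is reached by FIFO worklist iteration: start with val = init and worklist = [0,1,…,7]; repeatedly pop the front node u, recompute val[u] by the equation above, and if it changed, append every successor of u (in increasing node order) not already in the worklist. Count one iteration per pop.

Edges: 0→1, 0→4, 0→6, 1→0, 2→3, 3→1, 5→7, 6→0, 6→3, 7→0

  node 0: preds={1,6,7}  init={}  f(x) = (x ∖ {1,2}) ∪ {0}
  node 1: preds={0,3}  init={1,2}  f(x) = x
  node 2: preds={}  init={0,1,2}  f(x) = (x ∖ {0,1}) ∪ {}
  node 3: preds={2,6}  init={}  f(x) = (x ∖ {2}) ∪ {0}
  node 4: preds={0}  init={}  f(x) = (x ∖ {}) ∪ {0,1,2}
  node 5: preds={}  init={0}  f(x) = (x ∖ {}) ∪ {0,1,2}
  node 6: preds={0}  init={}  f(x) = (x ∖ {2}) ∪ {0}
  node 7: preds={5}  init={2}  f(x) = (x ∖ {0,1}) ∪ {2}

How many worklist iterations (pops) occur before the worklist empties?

Iteration log — 11 steps:
  step 1. node 0  ⊔preds={1,2}  new={0}  old={}  +wl: 
  step 2. node 1  ⊔preds={0}  new={0,1,2}  old={1,2}  +wl: 0
  step 3. node 2  ⊔preds={}  new={0,1,2}  stable
  step 4. node 3  ⊔preds={0,1,2}  new={0,1}  old={}  +wl: 1
  step 5. node 4  ⊔preds={0}  new={0,1,2}  old={}  +wl: 
  step 6. node 5  ⊔preds={}  new={0,1,2}  old={0}  +wl: 
  step 7. node 6  ⊔preds={0}  new={0}  old={}  +wl: 3
  step 8. node 7  ⊔preds={0,1,2}  new={2}  stable
  step 9. node 0  ⊔preds={0,1,2}  new={0}  stable
  step 10. node 1  ⊔preds={0,1}  new={0,1,2}  stable
  step 11. node 3  ⊔preds={0,1,2}  new={0,1}  stable

Least fixpoint reached:
  node 0: {0}
  node 1: {0,1,2}
  node 2: {0,1,2}
  node 3: {0,1}
  node 4: {0,1,2}
  node 5: {0,1,2}
  node 6: {0}
  node 7: {2}

11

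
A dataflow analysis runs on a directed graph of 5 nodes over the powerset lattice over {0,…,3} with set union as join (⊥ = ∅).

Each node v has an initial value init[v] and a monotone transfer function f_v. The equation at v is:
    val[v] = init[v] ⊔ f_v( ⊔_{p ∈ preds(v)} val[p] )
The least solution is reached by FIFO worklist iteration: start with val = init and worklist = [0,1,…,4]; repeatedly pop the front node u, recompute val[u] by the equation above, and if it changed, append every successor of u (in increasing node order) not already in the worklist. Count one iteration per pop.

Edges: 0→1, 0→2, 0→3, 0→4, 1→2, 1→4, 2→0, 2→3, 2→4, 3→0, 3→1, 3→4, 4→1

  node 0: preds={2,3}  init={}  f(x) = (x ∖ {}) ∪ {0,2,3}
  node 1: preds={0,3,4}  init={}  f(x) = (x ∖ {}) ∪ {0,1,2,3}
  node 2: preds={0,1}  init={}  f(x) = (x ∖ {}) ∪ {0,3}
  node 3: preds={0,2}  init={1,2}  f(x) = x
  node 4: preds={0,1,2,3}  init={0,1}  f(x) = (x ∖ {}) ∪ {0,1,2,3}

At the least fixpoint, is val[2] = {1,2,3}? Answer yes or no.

Iteration log — 7 steps:
  step 1. node 0  ⊔preds={1,2}  new={0,1,2,3}  old={}  +wl: 
  step 2. node 1  ⊔preds={0,1,2,3}  new={0,1,2,3}  old={}  +wl: 
  step 3. node 2  ⊔preds={0,1,2,3}  new={0,1,2,3}  old={}  +wl: 0
  step 4. node 3  ⊔preds={0,1,2,3}  new={0,1,2,3}  old={1,2}  +wl: 1
  step 5. node 4  ⊔preds={0,1,2,3}  new={0,1,2,3}  old={0,1}  +wl: 
  step 6. node 0  ⊔preds={0,1,2,3}  new={0,1,2,3}  stable
  step 7. node 1  ⊔preds={0,1,2,3}  new={0,1,2,3}  stable

Least fixpoint reached:
  node 0: {0,1,2,3}
  node 1: {0,1,2,3}
  node 2: {0,1,2,3}
  node 3: {0,1,2,3}
  node 4: {0,1,2,3}

no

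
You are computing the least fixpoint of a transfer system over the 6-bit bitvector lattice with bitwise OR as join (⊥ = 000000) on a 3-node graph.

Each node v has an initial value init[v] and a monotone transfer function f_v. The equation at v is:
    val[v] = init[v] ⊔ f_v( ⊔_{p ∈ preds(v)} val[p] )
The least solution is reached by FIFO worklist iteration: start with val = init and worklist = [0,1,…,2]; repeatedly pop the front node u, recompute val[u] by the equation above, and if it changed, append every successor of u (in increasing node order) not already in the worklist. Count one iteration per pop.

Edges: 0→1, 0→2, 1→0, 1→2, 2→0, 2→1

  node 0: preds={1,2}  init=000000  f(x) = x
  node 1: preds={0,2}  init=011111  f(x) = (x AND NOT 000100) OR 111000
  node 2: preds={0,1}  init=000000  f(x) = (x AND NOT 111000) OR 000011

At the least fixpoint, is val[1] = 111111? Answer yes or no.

Trace (6 dequeues):
  [1] u=0 | in 011111 | out 011111 | prev 000000 | push {}
  [2] u=1 | in 011111 | out 111111 | prev 011111 | push {0}
  [3] u=2 | in 111111 | out 000111 | prev 000000 | push {1}
  [4] u=0 | in 111111 | out 111111 | prev 011111 | push {2}
  [5] u=1 | in 111111 | out 111111 | ==
  [6] u=2 | in 111111 | out 000111 | ==

Converged values:
  [0] 111111
  [1] 111111
  [2] 000111

yes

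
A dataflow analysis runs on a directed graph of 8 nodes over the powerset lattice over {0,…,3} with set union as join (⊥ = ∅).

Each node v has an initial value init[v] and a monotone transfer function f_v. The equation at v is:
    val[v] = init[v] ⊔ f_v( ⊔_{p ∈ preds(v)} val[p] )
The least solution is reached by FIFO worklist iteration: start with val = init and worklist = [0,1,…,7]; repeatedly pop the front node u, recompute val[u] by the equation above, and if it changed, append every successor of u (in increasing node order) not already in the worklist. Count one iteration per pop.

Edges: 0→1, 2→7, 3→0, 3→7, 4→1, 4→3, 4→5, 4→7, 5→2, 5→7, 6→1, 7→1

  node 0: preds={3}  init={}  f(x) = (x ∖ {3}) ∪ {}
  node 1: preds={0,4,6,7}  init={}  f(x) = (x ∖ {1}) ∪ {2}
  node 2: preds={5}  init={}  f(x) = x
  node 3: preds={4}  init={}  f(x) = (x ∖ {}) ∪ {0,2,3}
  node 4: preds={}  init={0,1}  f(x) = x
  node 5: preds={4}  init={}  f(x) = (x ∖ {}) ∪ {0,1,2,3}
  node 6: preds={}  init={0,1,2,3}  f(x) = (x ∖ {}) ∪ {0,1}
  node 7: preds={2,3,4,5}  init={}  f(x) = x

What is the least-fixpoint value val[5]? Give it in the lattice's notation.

{0,1,2,3}

Worklist (12 pops):
  #1 pop 0: in={} → {} (no change)
  #2 pop 1: in={0,1,2,3} → {0,2,3} (was {}); enqueue []
  #3 pop 2: in={} → {} (no change)
  #4 pop 3: in={0,1} → {0,1,2,3} (was {}); enqueue [0]
  #5 pop 4: in={} → {0,1} (no change)
  #6 pop 5: in={0,1} → {0,1,2,3} (was {}); enqueue [2]
  #7 pop 6: in={} → {0,1,2,3} (no change)
  #8 pop 7: in={0,1,2,3} → {0,1,2,3} (was {}); enqueue [1]
  #9 pop 0: in={0,1,2,3} → {0,1,2} (was {}); enqueue []
  #10 pop 2: in={0,1,2,3} → {0,1,2,3} (was {}); enqueue [7]
  #11 pop 1: in={0,1,2,3} → {0,2,3} (no change)
  #12 pop 7: in={0,1,2,3} → {0,1,2,3} (no change)

Fixpoint:
  val[0] = {0,1,2}
  val[1] = {0,2,3}
  val[2] = {0,1,2,3}
  val[3] = {0,1,2,3}
  val[4] = {0,1}
  val[5] = {0,1,2,3}
  val[6] = {0,1,2,3}
  val[7] = {0,1,2,3}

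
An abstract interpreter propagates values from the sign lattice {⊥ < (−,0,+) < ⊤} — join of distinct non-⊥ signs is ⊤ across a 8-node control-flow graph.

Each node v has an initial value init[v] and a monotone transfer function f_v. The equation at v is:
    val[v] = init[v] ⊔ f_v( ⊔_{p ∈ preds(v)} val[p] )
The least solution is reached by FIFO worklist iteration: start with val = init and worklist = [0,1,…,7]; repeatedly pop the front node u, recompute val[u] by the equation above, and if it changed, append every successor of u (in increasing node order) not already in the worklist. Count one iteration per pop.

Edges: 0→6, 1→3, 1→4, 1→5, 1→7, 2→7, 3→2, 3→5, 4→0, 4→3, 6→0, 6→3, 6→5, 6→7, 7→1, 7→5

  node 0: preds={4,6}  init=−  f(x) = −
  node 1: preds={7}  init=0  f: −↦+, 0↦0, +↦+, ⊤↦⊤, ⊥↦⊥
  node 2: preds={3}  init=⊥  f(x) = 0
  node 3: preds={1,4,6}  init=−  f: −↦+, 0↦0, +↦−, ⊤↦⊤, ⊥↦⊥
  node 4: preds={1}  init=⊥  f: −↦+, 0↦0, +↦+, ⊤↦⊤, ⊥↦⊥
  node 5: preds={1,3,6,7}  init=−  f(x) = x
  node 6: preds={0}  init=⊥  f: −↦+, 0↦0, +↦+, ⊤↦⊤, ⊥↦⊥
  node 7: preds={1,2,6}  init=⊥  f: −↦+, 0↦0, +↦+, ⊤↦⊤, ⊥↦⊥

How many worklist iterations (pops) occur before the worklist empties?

19

Iteration log — 19 steps:
  step 1. node 0  ⊔preds=⊥  new=−  stable
  step 2. node 1  ⊔preds=⊥  new=0  stable
  step 3. node 2  ⊔preds=−  new=0  old=⊥  +wl: 
  step 4. node 3  ⊔preds=0  new=⊤  old=−  +wl: 2
  step 5. node 4  ⊔preds=0  new=0  old=⊥  +wl: 0,3
  step 6. node 5  ⊔preds=⊤  new=⊤  old=−  +wl: 
  step 7. node 6  ⊔preds=−  new=+  old=⊥  +wl: 5
  step 8. node 7  ⊔preds=⊤  new=⊤  old=⊥  +wl: 1
  step 9. node 2  ⊔preds=⊤  new=0  stable
  step 10. node 0  ⊔preds=⊤  new=−  stable
  step 11. node 3  ⊔preds=⊤  new=⊤  stable
  step 12. node 5  ⊔preds=⊤  new=⊤  stable
  step 13. node 1  ⊔preds=⊤  new=⊤  old=0  +wl: 3,4,5,7
  step 14. node 3  ⊔preds=⊤  new=⊤  stable
  step 15. node 4  ⊔preds=⊤  new=⊤  old=0  +wl: 0,3
  step 16. node 5  ⊔preds=⊤  new=⊤  stable
  step 17. node 7  ⊔preds=⊤  new=⊤  stable
  step 18. node 0  ⊔preds=⊤  new=−  stable
  step 19. node 3  ⊔preds=⊤  new=⊤  stable

Least fixpoint reached:
  node 0: −
  node 1: ⊤
  node 2: 0
  node 3: ⊤
  node 4: ⊤
  node 5: ⊤
  node 6: +
  node 7: ⊤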